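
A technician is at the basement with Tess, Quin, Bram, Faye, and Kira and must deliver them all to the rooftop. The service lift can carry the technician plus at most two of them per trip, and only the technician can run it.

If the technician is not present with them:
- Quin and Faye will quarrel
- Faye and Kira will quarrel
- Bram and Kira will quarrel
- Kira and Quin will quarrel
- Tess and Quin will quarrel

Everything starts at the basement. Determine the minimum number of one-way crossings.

7

Counting alone: the technician can take at most 2 across per trip to the rooftop, so moving all 5 needs at least 3 loaded trips out, with a return between consecutive ones — at least 5 crossings.
The safety rule pushes this higher. Following every safe sequence of crossings, the most of the 5 that can be at the rooftop as the service lift arrives there on crossing 5 is 4 — never all 5.
So no plan with fewer than 7 crossings exists, and this one achieves 7:
1. Technician goes to the rooftop with Kira and Quin.  [the basement: Bram, Faye, Tess | the rooftop: Kira, Quin]
2. Technician goes back to the basement with Quin.  [the basement: Bram, Faye, Quin, Tess | the rooftop: Kira]
3. Technician goes to the rooftop with Quin and Tess.  [the basement: Bram, Faye | the rooftop: Kira, Quin, Tess]
4. Technician goes back to the basement with Quin.  [the basement: Bram, Faye, Quin | the rooftop: Kira, Tess]
5. Technician goes to the rooftop with Bram and Faye.  [the basement: Quin | the rooftop: Bram, Faye, Kira, Tess]
6. Technician goes back to the basement with Kira.  [the basement: Kira, Quin | the rooftop: Bram, Faye, Tess]
7. Technician goes to the rooftop with Kira and Quin.  [the basement: — | the rooftop: Bram, Faye, Kira, Quin, Tess]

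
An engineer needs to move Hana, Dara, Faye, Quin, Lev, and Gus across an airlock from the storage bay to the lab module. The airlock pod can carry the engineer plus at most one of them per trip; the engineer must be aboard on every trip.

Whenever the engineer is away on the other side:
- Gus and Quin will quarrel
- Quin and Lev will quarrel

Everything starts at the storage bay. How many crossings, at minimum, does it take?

13

Counting alone: the engineer can take at most 1 across per trip to the lab module, so moving all 6 needs at least 6 loaded trips out, with a return between consecutive ones — at least 11 crossings.
The safety rule pushes this higher. Following every safe sequence of crossings, the most of the 6 that can be at the lab module as the airlock pod arrives there on crossing 11 is 5 — never all 6.
So no plan with fewer than 13 crossings exists, and this one achieves 13:
1. Engineer goes to the lab module with Quin.
2. Engineer goes back to the storage bay alone.
3. Engineer goes to the lab module with Hana.
4. Engineer goes back to the storage bay alone.
5. Engineer goes to the lab module with Dara.
6. Engineer goes back to the storage bay alone.
7. Engineer goes to the lab module with Faye.
8. Engineer goes back to the storage bay alone.
9. Engineer goes to the lab module with Lev.
10. Engineer goes back to the storage bay with Quin.
11. Engineer goes to the lab module with Gus.
12. Engineer goes back to the storage bay alone.
13. Engineer goes to the lab module with Quin.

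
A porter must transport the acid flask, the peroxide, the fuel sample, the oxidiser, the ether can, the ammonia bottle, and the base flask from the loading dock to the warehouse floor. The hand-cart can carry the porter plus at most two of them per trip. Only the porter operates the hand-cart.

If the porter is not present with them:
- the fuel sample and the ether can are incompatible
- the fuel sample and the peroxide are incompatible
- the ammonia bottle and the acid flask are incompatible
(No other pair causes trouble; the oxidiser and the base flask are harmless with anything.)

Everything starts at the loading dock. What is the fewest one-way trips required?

Counting alone: the porter can take at most 2 across per trip to the warehouse floor, so moving all 7 needs at least 4 loaded trips out, with a return between consecutive ones — at least 7 crossings.
The plan below uses exactly 7 crossings, so it is optimal:
1. Porter goes to the warehouse floor with the acid flask and the fuel sample.
2. Porter goes back to the loading dock alone.
3. Porter goes to the warehouse floor with the oxidiser and the peroxide.
4. Porter goes back to the loading dock with the fuel sample.
5. Porter goes to the warehouse floor with the base flask and the ether can.
6. Porter goes back to the loading dock alone.
7. Porter goes to the warehouse floor with the ammonia bottle and the fuel sample.

7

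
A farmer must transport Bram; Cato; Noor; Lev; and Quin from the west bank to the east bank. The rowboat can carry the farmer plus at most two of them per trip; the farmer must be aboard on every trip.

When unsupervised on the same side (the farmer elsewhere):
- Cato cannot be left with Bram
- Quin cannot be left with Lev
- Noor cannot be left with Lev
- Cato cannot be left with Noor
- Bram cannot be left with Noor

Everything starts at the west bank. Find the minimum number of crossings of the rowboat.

impossible

Whatever the first load, the items left behind include a forbidden pair without the farmer. No opening move is safe, so no plan exists.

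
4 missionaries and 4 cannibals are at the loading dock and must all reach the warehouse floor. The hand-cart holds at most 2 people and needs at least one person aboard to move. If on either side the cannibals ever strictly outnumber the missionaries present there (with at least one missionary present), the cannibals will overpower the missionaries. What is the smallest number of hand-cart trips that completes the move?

impossible

Following every safe sequence of crossings from the start, the most of the 8 that can be at the warehouse floor as the hand-cart arrives there on crossings 1, 3, 5 is 2, 3, 4 respectively; the best ever achieved is 4 of 8.
From crossing 7 on, no configuration arises that was not already reachable earlier: only 11 distinct safe configurations (who is on which side, and where the hand-cart is) can ever be reached, none of them has everyone across, and every continuation just revisits them. They are: 0 missionaries + 0 cannibals across (hand-cart back at the start); 0 missionaries + 1 cannibal across (hand-cart there); 0 missionaries + 1 cannibal across (hand-cart back at the start); 0 missionaries + 2 cannibals across (hand-cart there); 0 missionaries + 2 cannibals across (hand-cart back at the start); 0 missionaries + 3 cannibals across (hand-cart there); 0 missionaries + 3 cannibals across (hand-cart back at the start); 0 missionaries + 4 cannibals across (hand-cart there); 1 missionary + 1 cannibal across (hand-cart there); 1 missionary + 1 cannibal across (hand-cart back at the start); 2 missionaries + 2 cannibals across (hand-cart there). So no valid plan exists.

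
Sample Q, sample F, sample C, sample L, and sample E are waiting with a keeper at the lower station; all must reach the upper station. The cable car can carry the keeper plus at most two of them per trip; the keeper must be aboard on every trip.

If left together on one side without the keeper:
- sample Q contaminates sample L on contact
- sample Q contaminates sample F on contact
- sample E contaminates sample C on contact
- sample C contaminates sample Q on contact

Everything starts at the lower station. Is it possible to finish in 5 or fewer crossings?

Yes

Yes — this plan uses 5 crossings (≤ 5):
1. Keeper goes to the upper station with sample C and sample Q.  [the lower station: sample E, sample F, sample L | the upper station: sample C, sample Q]
2. Keeper goes back to the lower station with sample Q.  [the lower station: sample E, sample F, sample L, sample Q | the upper station: sample C]
3. Keeper goes to the upper station with sample F and sample L.  [the lower station: sample E, sample Q | the upper station: sample C, sample F, sample L]
4. Keeper goes back to the lower station alone.  [the lower station: sample E, sample Q | the upper station: sample C, sample F, sample L]
5. Keeper goes to the upper station with sample E and sample Q.  [the lower station: — | the upper station: sample C, sample E, sample F, sample L, sample Q]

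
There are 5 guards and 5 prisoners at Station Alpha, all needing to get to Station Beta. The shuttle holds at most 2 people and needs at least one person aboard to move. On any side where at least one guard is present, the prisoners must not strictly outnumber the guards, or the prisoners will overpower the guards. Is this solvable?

Following every safe sequence of crossings from the start, the most of the 10 that can be at Station Beta as the shuttle arrives there on crossings 1, 3, 5, 7 is 2, 3, 4, 5 respectively; the best ever achieved is 5 of 10.
From crossing 9 on, no configuration arises that was not already reachable earlier: only 13 distinct safe configurations (who is on which side, and where the shuttle is) can ever be reached, none of them has everyone across, and every continuation just revisits them. They are: 0 guards + 0 prisoners across (shuttle back at the start); 0 guards + 1 prisoner across (shuttle there); 0 guards + 1 prisoner across (shuttle back at the start); 0 guards + 2 prisoners across (shuttle there); 0 guards + 2 prisoners across (shuttle back at the start); 0 guards + 3 prisoners across (shuttle there); 0 guards + 3 prisoners across (shuttle back at the start); 0 guards + 4 prisoners across (shuttle there); 0 guards + 4 prisoners across (shuttle back at the start); 0 guards + 5 prisoners across (shuttle there); 1 guard + 1 prisoner across (shuttle there); 1 guard + 1 prisoner across (shuttle back at the start); 2 guards + 2 prisoners across (shuttle there). So no valid plan exists.

No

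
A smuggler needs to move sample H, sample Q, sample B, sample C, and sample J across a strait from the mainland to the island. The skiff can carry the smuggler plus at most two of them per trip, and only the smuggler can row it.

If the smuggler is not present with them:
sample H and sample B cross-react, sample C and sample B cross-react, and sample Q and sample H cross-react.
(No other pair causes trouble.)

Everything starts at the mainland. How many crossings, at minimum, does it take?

5

Counting alone: the smuggler can take at most 2 across per trip to the island, so moving all 5 needs at least 3 loaded trips out, with a return between consecutive ones — at least 5 crossings.
The plan below uses exactly 5 crossings, so it is optimal:
1. Smuggler goes to the island with sample B and sample H.
2. Smuggler goes back to the mainland with sample H.
3. Smuggler goes to the island with sample J and sample Q.
4. Smuggler goes back to the mainland alone.
5. Smuggler goes to the island with sample C and sample H.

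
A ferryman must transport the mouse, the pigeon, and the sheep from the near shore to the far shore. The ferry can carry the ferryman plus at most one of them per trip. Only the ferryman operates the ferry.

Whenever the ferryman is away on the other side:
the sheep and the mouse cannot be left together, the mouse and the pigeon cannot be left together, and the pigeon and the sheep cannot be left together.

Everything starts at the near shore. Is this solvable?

No

Whatever the first load, the items left behind include a forbidden pair without the ferryman. No opening move is safe, so no plan exists.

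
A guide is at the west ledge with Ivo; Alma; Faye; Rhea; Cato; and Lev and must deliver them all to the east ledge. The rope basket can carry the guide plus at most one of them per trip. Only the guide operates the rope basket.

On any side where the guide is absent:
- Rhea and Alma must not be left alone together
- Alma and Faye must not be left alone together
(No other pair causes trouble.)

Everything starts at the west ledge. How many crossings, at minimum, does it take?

Counting alone: the guide can take at most 1 across per trip to the east ledge, so moving all 6 needs at least 6 loaded trips out, with a return between consecutive ones — at least 11 crossings.
The safety rule pushes this higher. Following every safe sequence of crossings, the most of the 6 that can be at the east ledge as the rope basket arrives there on crossing 11 is 5 — never all 6.
So no plan with fewer than 13 crossings exists, and this one achieves 13:
1. Guide goes to the east ledge with Alma.  [the west ledge: Cato, Faye, Ivo, Lev, Rhea | the east ledge: Alma]
2. Guide goes back to the west ledge alone.  [the west ledge: Cato, Faye, Ivo, Lev, Rhea | the east ledge: Alma]
3. Guide goes to the east ledge with Ivo.  [the west ledge: Cato, Faye, Lev, Rhea | the east ledge: Alma, Ivo]
4. Guide goes back to the west ledge alone.  [the west ledge: Cato, Faye, Lev, Rhea | the east ledge: Alma, Ivo]
5. Guide goes to the east ledge with Faye.  [the west ledge: Cato, Lev, Rhea | the east ledge: Alma, Faye, Ivo]
6. Guide goes back to the west ledge with Alma.  [the west ledge: Alma, Cato, Lev, Rhea | the east ledge: Faye, Ivo]
7. Guide goes to the east ledge with Rhea.  [the west ledge: Alma, Cato, Lev | the east ledge: Faye, Ivo, Rhea]
8. Guide goes back to the west ledge alone.  [the west ledge: Alma, Cato, Lev | the east ledge: Faye, Ivo, Rhea]
9. Guide goes to the east ledge with Cato.  [the west ledge: Alma, Lev | the east ledge: Cato, Faye, Ivo, Rhea]
10. Guide goes back to the west ledge alone.  [the west ledge: Alma, Lev | the east ledge: Cato, Faye, Ivo, Rhea]
11. Guide goes to the east ledge with Lev.  [the west ledge: Alma | the east ledge: Cato, Faye, Ivo, Lev, Rhea]
12. Guide goes back to the west ledge alone.  [the west ledge: Alma | the east ledge: Cato, Faye, Ivo, Lev, Rhea]
13. Guide goes to the east ledge with Alma.  [the west ledge: — | the east ledge: Alma, Cato, Faye, Ivo, Lev, Rhea]

13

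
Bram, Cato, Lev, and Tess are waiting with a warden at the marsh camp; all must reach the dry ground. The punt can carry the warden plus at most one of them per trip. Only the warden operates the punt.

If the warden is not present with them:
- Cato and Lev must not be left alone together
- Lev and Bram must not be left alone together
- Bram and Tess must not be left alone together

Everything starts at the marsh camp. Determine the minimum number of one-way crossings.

Whatever the first load, the items left behind include a forbidden pair without the warden. No opening move is safe, so no plan exists.

impossible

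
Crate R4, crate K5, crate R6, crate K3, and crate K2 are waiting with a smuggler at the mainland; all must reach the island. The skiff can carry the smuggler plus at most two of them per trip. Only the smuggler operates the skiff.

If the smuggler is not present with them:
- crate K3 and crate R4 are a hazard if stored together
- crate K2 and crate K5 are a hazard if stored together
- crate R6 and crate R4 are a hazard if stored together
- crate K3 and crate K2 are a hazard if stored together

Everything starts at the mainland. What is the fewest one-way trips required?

Counting alone: the smuggler can take at most 2 across per trip to the island, so moving all 5 needs at least 3 loaded trips out, with a return between consecutive ones — at least 5 crossings.
The safety rule pushes this higher. Following every safe sequence of crossings, the most of the 5 that can be at the island as the skiff arrives there on crossing 5 is 4 — never all 5.
So no plan with fewer than 7 crossings exists, and this one achieves 7:
1. Smuggler goes to the island with crate K2 and crate R4.  [the mainland: crate K3, crate K5, crate R6 | the island: crate K2, crate R4]
2. Smuggler goes back to the mainland alone.  [the mainland: crate K3, crate K5, crate R6 | the island: crate K2, crate R4]
3. Smuggler goes to the island with crate K5.  [the mainland: crate K3, crate R6 | the island: crate K2, crate K5, crate R4]
4. Smuggler goes back to the mainland with crate K2.  [the mainland: crate K2, crate K3, crate R6 | the island: crate K5, crate R4]
5. Smuggler goes to the island with crate K3 and crate R6.  [the mainland: crate K2 | the island: crate K3, crate K5, crate R4, crate R6]
6. Smuggler goes back to the mainland with crate R4.  [the mainland: crate K2, crate R4 | the island: crate K3, crate K5, crate R6]
7. Smuggler goes to the island with crate K2 and crate R4.  [the mainland: — | the island: crate K2, crate K3, crate K5, crate R4, crate R6]

7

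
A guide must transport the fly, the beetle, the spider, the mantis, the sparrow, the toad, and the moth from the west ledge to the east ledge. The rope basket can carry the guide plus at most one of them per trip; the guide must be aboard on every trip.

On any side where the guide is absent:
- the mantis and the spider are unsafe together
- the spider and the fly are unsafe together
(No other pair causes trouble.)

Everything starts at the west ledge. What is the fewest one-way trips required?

Counting alone: the guide can take at most 1 across per trip to the east ledge, so moving all 7 needs at least 7 loaded trips out, with a return between consecutive ones — at least 13 crossings.
The safety rule pushes this higher. Following every safe sequence of crossings, the most of the 7 that can be at the east ledge as the rope basket arrives there on crossing 13 is 6 — never all 7.
So no plan with fewer than 15 crossings exists, and this one achieves 15:
1. Guide goes to the east ledge with the spider.  [the west ledge: the beetle, the fly, the mantis, the moth, the sparrow, the toad | the east ledge: the spider]
2. Guide goes back to the west ledge alone.  [the west ledge: the beetle, the fly, the mantis, the moth, the sparrow, the toad | the east ledge: the spider]
3. Guide goes to the east ledge with the fly.  [the west ledge: the beetle, the mantis, the moth, the sparrow, the toad | the east ledge: the fly, the spider]
4. Guide goes back to the west ledge with the spider.  [the west ledge: the beetle, the mantis, the moth, the sparrow, the spider, the toad | the east ledge: the fly]
5. Guide goes to the east ledge with the mantis.  [the west ledge: the beetle, the moth, the sparrow, the spider, the toad | the east ledge: the fly, the mantis]
6. Guide goes back to the west ledge alone.  [the west ledge: the beetle, the moth, the sparrow, the spider, the toad | the east ledge: the fly, the mantis]
7. Guide goes to the east ledge with the beetle.  [the west ledge: the moth, the sparrow, the spider, the toad | the east ledge: the beetle, the fly, the mantis]
8. Guide goes back to the west ledge alone.  [the west ledge: the moth, the sparrow, the spider, the toad | the east ledge: the beetle, the fly, the mantis]
9. Guide goes to the east ledge with the sparrow.  [the west ledge: the moth, the spider, the toad | the east ledge: the beetle, the fly, the mantis, the sparrow]
10. Guide goes back to the west ledge alone.  [the west ledge: the moth, the spider, the toad | the east ledge: the beetle, the fly, the mantis, the sparrow]
11. Guide goes to the east ledge with the toad.  [the west ledge: the moth, the spider | the east ledge: the beetle, the fly, the mantis, the sparrow, the toad]
12. Guide goes back to the west ledge alone.  [the west ledge: the moth, the spider | the east ledge: the beetle, the fly, the mantis, the sparrow, the toad]
13. Guide goes to the east ledge with the moth.  [the west ledge: the spider | the east ledge: the beetle, the fly, the mantis, the moth, the sparrow, the toad]
14. Guide goes back to the west ledge alone.  [the west ledge: the spider | the east ledge: the beetle, the fly, the mantis, the moth, the sparrow, the toad]
15. Guide goes to the east ledge with the spider.  [the west ledge: — | the east ledge: the beetle, the fly, the mantis, the moth, the sparrow, the spider, the toad]

15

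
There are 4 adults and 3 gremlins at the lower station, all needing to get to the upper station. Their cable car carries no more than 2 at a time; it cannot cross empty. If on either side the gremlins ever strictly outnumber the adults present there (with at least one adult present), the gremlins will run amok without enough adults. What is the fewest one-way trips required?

Counting alone: each trip to the upper station takes at most 2 across and each return brings at least 1 back, so after t trips out (and t−1 returns) at most 2t − (t−1) of the 7 are across; that first reaches 7 at t = 6, so at least 11 crossings are needed.
The plan below uses exactly 11 crossings, so it is optimal:
1. 2 gremlins → the upper station.  (the lower station: 4A 1G; the upper station: 0A 2G)
2. 1 gremlin ← the lower station.  (the lower station: 4A 2G; the upper station: 0A 1G)
3. 2 gremlins → the upper station.  (the lower station: 4A 0G; the upper station: 0A 3G)
4. 1 gremlin ← the lower station.  (the lower station: 4A 1G; the upper station: 0A 2G)
5. 2 adults → the upper station.  (the lower station: 2A 1G; the upper station: 2A 2G)
6. 1 gremlin ← the lower station.  (the lower station: 2A 2G; the upper station: 2A 1G)
7. 1 adult and 1 gremlin → the upper station.  (the lower station: 1A 1G; the upper station: 3A 2G)
8. 1 adult ← the lower station.  (the lower station: 2A 1G; the upper station: 2A 2G)
9. 1 adult and 1 gremlin → the upper station.  (the lower station: 1A 0G; the upper station: 3A 3G)
10. 1 gremlin ← the lower station.  (the lower station: 1A 1G; the upper station: 3A 2G)
11. 1 adult and 1 gremlin → the upper station.  (the lower station: 0A 0G; the upper station: 4A 3G)

11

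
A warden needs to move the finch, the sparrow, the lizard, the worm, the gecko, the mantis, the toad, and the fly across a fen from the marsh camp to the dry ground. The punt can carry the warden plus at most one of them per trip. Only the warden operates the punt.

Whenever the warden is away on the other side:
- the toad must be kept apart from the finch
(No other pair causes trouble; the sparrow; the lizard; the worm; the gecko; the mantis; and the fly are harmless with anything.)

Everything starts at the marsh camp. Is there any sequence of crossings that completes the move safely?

1. Warden goes to the dry ground with the finch.  [the marsh camp: the fly, the gecko, the lizard, the mantis, the sparrow, the toad, the worm | the dry ground: the finch]
2. Warden goes back to the marsh camp alone.  [the marsh camp: the fly, the gecko, the lizard, the mantis, the sparrow, the toad, the worm | the dry ground: the finch]
3. Warden goes to the dry ground with the sparrow.  [the marsh camp: the fly, the gecko, the lizard, the mantis, the toad, the worm | the dry ground: the finch, the sparrow]
4. Warden goes back to the marsh camp alone.  [the marsh camp: the fly, the gecko, the lizard, the mantis, the toad, the worm | the dry ground: the finch, the sparrow]
5. Warden goes to the dry ground with the lizard.  [the marsh camp: the fly, the gecko, the mantis, the toad, the worm | the dry ground: the finch, the lizard, the sparrow]
6. Warden goes back to the marsh camp alone.  [the marsh camp: the fly, the gecko, the mantis, the toad, the worm | the dry ground: the finch, the lizard, the sparrow]
7. Warden goes to the dry ground with the worm.  [the marsh camp: the fly, the gecko, the mantis, the toad | the dry ground: the finch, the lizard, the sparrow, the worm]
8. Warden goes back to the marsh camp alone.  [the marsh camp: the fly, the gecko, the mantis, the toad | the dry ground: the finch, the lizard, the sparrow, the worm]
9. Warden goes to the dry ground with the gecko.  [the marsh camp: the fly, the mantis, the toad | the dry ground: the finch, the gecko, the lizard, the sparrow, the worm]
10. Warden goes back to the marsh camp alone.  [the marsh camp: the fly, the mantis, the toad | the dry ground: the finch, the gecko, the lizard, the sparrow, the worm]
11. Warden goes to the dry ground with the mantis.  [the marsh camp: the fly, the toad | the dry ground: the finch, the gecko, the lizard, the mantis, the sparrow, the worm]
12. Warden goes back to the marsh camp alone.  [the marsh camp: the fly, the toad | the dry ground: the finch, the gecko, the lizard, the mantis, the sparrow, the worm]
13. Warden goes to the dry ground with the fly.  [the marsh camp: the toad | the dry ground: the finch, the fly, the gecko, the lizard, the mantis, the sparrow, the worm]
14. Warden goes back to the marsh camp alone.  [the marsh camp: the toad | the dry ground: the finch, the fly, the gecko, the lizard, the mantis, the sparrow, the worm]
15. Warden goes to the dry ground with the toad.  [the marsh camp: — | the dry ground: the finch, the fly, the gecko, the lizard, the mantis, the sparrow, the toad, the worm]

Yes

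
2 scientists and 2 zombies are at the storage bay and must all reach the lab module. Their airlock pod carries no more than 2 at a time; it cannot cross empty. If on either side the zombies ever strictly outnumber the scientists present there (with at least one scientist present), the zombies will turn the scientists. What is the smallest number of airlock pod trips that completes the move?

5

Counting alone: each trip to the lab module takes at most 2 across and each return brings at least 1 back, so after t trips out (and t−1 returns) at most 2t − (t−1) of the 4 are across; that first reaches 4 at t = 3, so at least 5 crossings are needed.
The plan below uses exactly 5 crossings, so it is optimal:
1. 2 zombies → the lab module.  (the storage bay: 2S 0Z; the lab module: 0S 2Z)
2. 1 zombie ← the storage bay.  (the storage bay: 2S 1Z; the lab module: 0S 1Z)
3. 2 scientists → the lab module.  (the storage bay: 0S 1Z; the lab module: 2S 1Z)
4. 1 zombie ← the storage bay.  (the storage bay: 0S 2Z; the lab module: 2S 0Z)
5. 2 zombies → the lab module.  (the storage bay: 0S 0Z; the lab module: 2S 2Z)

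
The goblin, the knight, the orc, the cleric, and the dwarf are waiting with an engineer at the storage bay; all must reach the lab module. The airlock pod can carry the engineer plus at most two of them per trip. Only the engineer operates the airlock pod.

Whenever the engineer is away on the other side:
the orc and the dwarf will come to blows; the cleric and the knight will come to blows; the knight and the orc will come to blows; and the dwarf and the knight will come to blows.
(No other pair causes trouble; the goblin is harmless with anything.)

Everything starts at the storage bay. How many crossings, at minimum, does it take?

Counting alone: the engineer can take at most 2 across per trip to the lab module, so moving all 5 needs at least 3 loaded trips out, with a return between consecutive ones — at least 5 crossings.
The safety rule pushes this higher. Following every safe sequence of crossings, the most of the 5 that can be at the lab module as the airlock pod arrives there on crossing 5 is 4 — never all 5.
So no plan with fewer than 7 crossings exists, and this one achieves 7:
1. Engineer goes to the lab module with the knight and the orc.
2. Engineer goes back to the storage bay with the knight.
3. Engineer goes to the lab module with the goblin and the knight.
4. Engineer goes back to the storage bay with the knight.
5. Engineer goes to the lab module with the cleric and the knight.
6. Engineer goes back to the storage bay with the knight.
7. Engineer goes to the lab module with the dwarf and the knight.

7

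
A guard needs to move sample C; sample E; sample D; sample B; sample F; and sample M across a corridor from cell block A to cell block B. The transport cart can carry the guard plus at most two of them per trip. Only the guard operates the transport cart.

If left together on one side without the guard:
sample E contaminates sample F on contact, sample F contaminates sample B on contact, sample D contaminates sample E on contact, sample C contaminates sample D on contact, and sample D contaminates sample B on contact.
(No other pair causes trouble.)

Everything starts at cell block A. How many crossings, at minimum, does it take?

Counting alone: the guard can take at most 2 across per trip to cell block B, so moving all 6 needs at least 3 loaded trips out, with a return between consecutive ones — at least 5 crossings.
The safety rule pushes this higher. Following every safe sequence of crossings, the most of the 6 that can be at cell block B as the transport cart arrives there on crossing 5 is 5 — never all 6.
So no plan with fewer than 7 crossings exists, and this one achieves 7:
1. Guard goes to cell block B with sample D and sample F.
2. Guard goes back to cell block A alone.
3. Guard goes to cell block B with sample C and sample E.
4. Guard goes back to cell block A with sample D and sample F.
5. Guard goes to cell block B with sample B and sample M.
6. Guard goes back to cell block A alone.
7. Guard goes to cell block B with sample D and sample F.

7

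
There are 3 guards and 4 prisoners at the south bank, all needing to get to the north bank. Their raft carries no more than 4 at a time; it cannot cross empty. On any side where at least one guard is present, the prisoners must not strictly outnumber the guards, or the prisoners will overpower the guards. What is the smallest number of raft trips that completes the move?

The prisoners already outnumber the guards at the south bank before anyone moves, so the starting position itself is disallowed.

impossible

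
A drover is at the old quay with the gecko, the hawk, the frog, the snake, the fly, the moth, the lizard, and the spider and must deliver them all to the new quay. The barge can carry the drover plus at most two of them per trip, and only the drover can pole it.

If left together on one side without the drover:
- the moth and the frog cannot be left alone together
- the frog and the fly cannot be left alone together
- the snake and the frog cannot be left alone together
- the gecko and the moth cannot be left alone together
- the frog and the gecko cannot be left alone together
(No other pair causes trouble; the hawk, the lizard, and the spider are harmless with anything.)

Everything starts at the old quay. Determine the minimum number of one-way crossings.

Counting alone: the drover can take at most 2 across per trip to the new quay, so moving all 8 needs at least 4 loaded trips out, with a return between consecutive ones — at least 7 crossings.
The safety rule pushes this higher. Following every safe sequence of crossings, the most of the 8 that can be at the new quay as the barge arrives there on crossings 7, 9, 11 is 5, 6, 7 respectively — never all 8.
So no plan with fewer than 13 crossings exists, and this one achieves 13:
1. Drover goes to the new quay with the frog and the gecko.
2. Drover goes back to the old quay with the gecko.
3. Drover goes to the new quay with the gecko and the hawk.
4. Drover goes back to the old quay with the gecko.
5. Drover goes to the new quay with the gecko and the snake.
6. Drover goes back to the old quay with the frog.
7. Drover goes to the new quay with the fly and the frog.
8. Drover goes back to the old quay with the frog.
9. Drover goes to the new quay with the frog and the lizard.
10. Drover goes back to the old quay with the frog.
11. Drover goes to the new quay with the frog and the spider.
12. Drover goes back to the old quay with the frog.
13. Drover goes to the new quay with the frog and the moth.

13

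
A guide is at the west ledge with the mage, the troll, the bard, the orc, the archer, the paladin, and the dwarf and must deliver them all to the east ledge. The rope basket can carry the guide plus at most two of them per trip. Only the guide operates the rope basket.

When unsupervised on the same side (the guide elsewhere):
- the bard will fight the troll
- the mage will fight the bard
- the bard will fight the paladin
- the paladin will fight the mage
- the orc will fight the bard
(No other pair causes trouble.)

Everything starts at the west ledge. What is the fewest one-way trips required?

11

Counting alone: the guide can take at most 2 across per trip to the east ledge, so moving all 7 needs at least 4 loaded trips out, with a return between consecutive ones — at least 7 crossings.
The safety rule pushes this higher. Following every safe sequence of crossings, the most of the 7 that can be at the east ledge as the rope basket arrives there on crossings 7, 9 is 5, 6 respectively — never all 7.
So no plan with fewer than 11 crossings exists, and this one achieves 11:
1. Guide goes to the east ledge with the bard and the mage.  [the west ledge: the archer, the dwarf, the orc, the paladin, the troll | the east ledge: the bard, the mage]
2. Guide goes back to the west ledge with the mage.  [the west ledge: the archer, the dwarf, the mage, the orc, the paladin, the troll | the east ledge: the bard]
3. Guide goes to the east ledge with the mage and the troll.  [the west ledge: the archer, the dwarf, the orc, the paladin | the east ledge: the bard, the mage, the troll]
4. Guide goes back to the west ledge with the bard.  [the west ledge: the archer, the bard, the dwarf, the orc, the paladin | the east ledge: the mage, the troll]
5. Guide goes to the east ledge with the bard and the orc.  [the west ledge: the archer, the dwarf, the paladin | the east ledge: the bard, the mage, the orc, the troll]
6. Guide goes back to the west ledge with the bard.  [the west ledge: the archer, the bard, the dwarf, the paladin | the east ledge: the mage, the orc, the troll]
7. Guide goes to the east ledge with the archer and the bard.  [the west ledge: the dwarf, the paladin | the east ledge: the archer, the bard, the mage, the orc, the troll]
8. Guide goes back to the west ledge with the bard.  [the west ledge: the bard, the dwarf, the paladin | the east ledge: the archer, the mage, the orc, the troll]
9. Guide goes to the east ledge with the bard and the dwarf.  [the west ledge: the paladin | the east ledge: the archer, the bard, the dwarf, the mage, the orc, the troll]
10. Guide goes back to the west ledge with the bard.  [the west ledge: the bard, the paladin | the east ledge: the archer, the dwarf, the mage, the orc, the troll]
11. Guide goes to the east ledge with the bard and the paladin.  [the west ledge: — | the east ledge: the archer, the bard, the dwarf, the mage, the orc, the paladin, the troll]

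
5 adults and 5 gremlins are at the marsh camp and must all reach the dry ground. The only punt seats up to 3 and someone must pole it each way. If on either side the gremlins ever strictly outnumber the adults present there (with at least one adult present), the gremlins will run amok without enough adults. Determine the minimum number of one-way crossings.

Counting alone: each trip to the dry ground takes at most 3 across and each return brings at least 1 back, so after t trips out (and t−1 returns) at most 3t − (t−1) of the 10 are across; that first reaches 10 at t = 5, so at least 9 crossings are needed.
The safety rule pushes this higher. Following every safe sequence of crossings, the most of the 10 that can be at the dry ground as the punt arrives there on crossing 9 is 9 — never all 10.
So no plan with fewer than 11 crossings exists, and this one achieves 11:
1. 2 gremlins → the dry ground.  (the marsh camp: 5A 3G; the dry ground: 0A 2G)
2. 1 gremlin ← the marsh camp.  (the marsh camp: 5A 4G; the dry ground: 0A 1G)
3. 3 gremlins → the dry ground.  (the marsh camp: 5A 1G; the dry ground: 0A 4G)
4. 1 gremlin ← the marsh camp.  (the marsh camp: 5A 2G; the dry ground: 0A 3G)
5. 3 adults → the dry ground.  (the marsh camp: 2A 2G; the dry ground: 3A 3G)
6. 1 adult and 1 gremlin ← the marsh camp.  (the marsh camp: 3A 3G; the dry ground: 2A 2G)
7. 3 adults → the dry ground.  (the marsh camp: 0A 3G; the dry ground: 5A 2G)
8. 1 gremlin ← the marsh camp.  (the marsh camp: 0A 4G; the dry ground: 5A 1G)
9. 2 gremlins → the dry ground.  (the marsh camp: 0A 2G; the dry ground: 5A 3G)
10. 1 gremlin ← the marsh camp.  (the marsh camp: 0A 3G; the dry ground: 5A 2G)
11. 3 gremlins → the dry ground.  (the marsh camp: 0A 0G; the dry ground: 5A 5G)

11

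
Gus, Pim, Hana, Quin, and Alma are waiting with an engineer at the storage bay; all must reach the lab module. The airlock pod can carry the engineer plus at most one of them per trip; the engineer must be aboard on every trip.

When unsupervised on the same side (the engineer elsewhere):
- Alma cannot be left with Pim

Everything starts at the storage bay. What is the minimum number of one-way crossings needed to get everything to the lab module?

Counting alone: the engineer can take at most 1 across per trip to the lab module, so moving all 5 needs at least 5 loaded trips out, with a return between consecutive ones — at least 9 crossings.
The plan below uses exactly 9 crossings, so it is optimal:
1. Engineer goes to the lab module with Pim.  [the storage bay: Alma, Gus, Hana, Quin | the lab module: Pim]
2. Engineer goes back to the storage bay alone.  [the storage bay: Alma, Gus, Hana, Quin | the lab module: Pim]
3. Engineer goes to the lab module with Gus.  [the storage bay: Alma, Hana, Quin | the lab module: Gus, Pim]
4. Engineer goes back to the storage bay alone.  [the storage bay: Alma, Hana, Quin | the lab module: Gus, Pim]
5. Engineer goes to the lab module with Hana.  [the storage bay: Alma, Quin | the lab module: Gus, Hana, Pim]
6. Engineer goes back to the storage bay alone.  [the storage bay: Alma, Quin | the lab module: Gus, Hana, Pim]
7. Engineer goes to the lab module with Quin.  [the storage bay: Alma | the lab module: Gus, Hana, Pim, Quin]
8. Engineer goes back to the storage bay alone.  [the storage bay: Alma | the lab module: Gus, Hana, Pim, Quin]
9. Engineer goes to the lab module with Alma.  [the storage bay: — | the lab module: Alma, Gus, Hana, Pim, Quin]

9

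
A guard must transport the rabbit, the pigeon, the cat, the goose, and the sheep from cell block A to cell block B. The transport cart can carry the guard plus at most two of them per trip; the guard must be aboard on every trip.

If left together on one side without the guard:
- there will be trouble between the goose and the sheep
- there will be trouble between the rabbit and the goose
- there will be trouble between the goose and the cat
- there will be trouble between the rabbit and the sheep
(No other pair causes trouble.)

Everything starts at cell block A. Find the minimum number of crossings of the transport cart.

7

Counting alone: the guard can take at most 2 across per trip to cell block B, so moving all 5 needs at least 3 loaded trips out, with a return between consecutive ones — at least 5 crossings.
The safety rule pushes this higher. Following every safe sequence of crossings, the most of the 5 that can be at cell block B as the transport cart arrives there on crossing 5 is 4 — never all 5.
So no plan with fewer than 7 crossings exists, and this one achieves 7:
1. Guard goes to cell block B with the goose and the rabbit.
2. Guard goes back to cell block A with the rabbit.
3. Guard goes to cell block B with the pigeon and the rabbit.
4. Guard goes back to cell block A with the rabbit.
5. Guard goes to cell block B with the cat and the rabbit.
6. Guard goes back to cell block A with the goose.
7. Guard goes to cell block B with the goose and the sheep.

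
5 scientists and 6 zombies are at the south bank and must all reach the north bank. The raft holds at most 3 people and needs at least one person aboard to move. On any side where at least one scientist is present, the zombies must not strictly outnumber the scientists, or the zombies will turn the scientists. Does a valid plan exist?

No

The zombies already outnumber the scientists at the south bank before anyone moves, so the starting position itself is disallowed.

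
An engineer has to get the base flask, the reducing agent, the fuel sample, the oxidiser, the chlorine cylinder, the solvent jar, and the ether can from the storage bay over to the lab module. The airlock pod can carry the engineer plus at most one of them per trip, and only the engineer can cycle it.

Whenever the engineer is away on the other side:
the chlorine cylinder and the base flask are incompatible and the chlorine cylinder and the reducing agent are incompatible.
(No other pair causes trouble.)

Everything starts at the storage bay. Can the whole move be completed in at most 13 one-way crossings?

Counting alone: the engineer can take at most 1 across per trip to the lab module, so moving all 7 needs at least 7 loaded trips out, with a return between consecutive ones — at least 13 crossings.
The safety rule pushes this higher. Following every safe sequence of crossings, the most of the 7 that can be at the lab module as the airlock pod arrives there on crossing 13 is 6 — never all 7.
So the move cannot be finished within 13 crossings. (The shortest complete plan takes 15:)
1. Engineer goes to the lab module with the chlorine cylinder.  [the storage bay: the base flask, the ether can, the fuel sample, the oxidiser, the reducing agent, the solvent jar | the lab module: the chlorine cylinder]
2. Engineer goes back to the storage bay alone.  [the storage bay: the base flask, the ether can, the fuel sample, the oxidiser, the reducing agent, the solvent jar | the lab module: the chlorine cylinder]
3. Engineer goes to the lab module with the base flask.  [the storage bay: the ether can, the fuel sample, the oxidiser, the reducing agent, the solvent jar | the lab module: the base flask, the chlorine cylinder]
4. Engineer goes back to the storage bay with the chlorine cylinder.  [the storage bay: the chlorine cylinder, the ether can, the fuel sample, the oxidiser, the reducing agent, the solvent jar | the lab module: the base flask]
5. Engineer goes to the lab module with the reducing agent.  [the storage bay: the chlorine cylinder, the ether can, the fuel sample, the oxidiser, the solvent jar | the lab module: the base flask, the reducing agent]
6. Engineer goes back to the storage bay alone.  [the storage bay: the chlorine cylinder, the ether can, the fuel sample, the oxidiser, the solvent jar | the lab module: the base flask, the reducing agent]
7. Engineer goes to the lab module with the fuel sample.  [the storage bay: the chlorine cylinder, the ether can, the oxidiser, the solvent jar | the lab module: the base flask, the fuel sample, the reducing agent]
8. Engineer goes back to the storage bay alone.  [the storage bay: the chlorine cylinder, the ether can, the oxidiser, the solvent jar | the lab module: the base flask, the fuel sample, the reducing agent]
9. Engineer goes to the lab module with the oxidiser.  [the storage bay: the chlorine cylinder, the ether can, the solvent jar | the lab module: the base flask, the fuel sample, the oxidiser, the reducing agent]
10. Engineer goes back to the storage bay alone.  [the storage bay: the chlorine cylinder, the ether can, the solvent jar | the lab module: the base flask, the fuel sample, the oxidiser, the reducing agent]
11. Engineer goes to the lab module with the solvent jar.  [the storage bay: the chlorine cylinder, the ether can | the lab module: the base flask, the fuel sample, the oxidiser, the reducing agent, the solvent jar]
12. Engineer goes back to the storage bay alone.  [the storage bay: the chlorine cylinder, the ether can | the lab module: the base flask, the fuel sample, the oxidiser, the reducing agent, the solvent jar]
13. Engineer goes to the lab module with the ether can.  [the storage bay: the chlorine cylinder | the lab module: the base flask, the ether can, the fuel sample, the oxidiser, the reducing agent, the solvent jar]
14. Engineer goes back to the storage bay alone.  [the storage bay: the chlorine cylinder | the lab module: the base flask, the ether can, the fuel sample, the oxidiser, the reducing agent, the solvent jar]
15. Engineer goes to the lab module with the chlorine cylinder.  [the storage bay: — | the lab module: the base flask, the chlorine cylinder, the ether can, the fuel sample, the oxidiser, the reducing agent, the solvent jar]

No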